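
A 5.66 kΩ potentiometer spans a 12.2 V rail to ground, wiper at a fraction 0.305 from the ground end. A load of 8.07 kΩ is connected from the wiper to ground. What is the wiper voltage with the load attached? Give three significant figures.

V ≈ 3.24 V

The wiper splits the pot into (1−α)R = 3.934 kΩ above and αR = 1.726 kΩ below.
Lower section ‖ load = 1.422 kΩ.
V_wiper = 12.2 × 1.422/(3.934 + 1.422) = 3.24 V.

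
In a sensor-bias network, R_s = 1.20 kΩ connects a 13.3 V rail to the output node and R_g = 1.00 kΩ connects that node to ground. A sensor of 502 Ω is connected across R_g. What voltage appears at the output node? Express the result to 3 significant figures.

V_out ≈ 2.90 V

The load sits in parallel with R_g: R_g‖R_L = (1000 × 502) / (1000 + 502) = 334.2 Ω.
V_out = 13.3 × 334.2 / (1200 + 334.2) = 13.3 × 334.2/1534 = 2.90 V.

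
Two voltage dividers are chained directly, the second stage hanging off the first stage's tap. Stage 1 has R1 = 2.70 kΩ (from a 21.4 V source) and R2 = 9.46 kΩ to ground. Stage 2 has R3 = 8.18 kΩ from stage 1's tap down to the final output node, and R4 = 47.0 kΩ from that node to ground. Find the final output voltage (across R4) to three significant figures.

V_out ≈ 13.7 V

Stage 2 presents R3+R4 = 55.18 kΩ as a load on stage 1's tap.
Stage 1's lower leg becomes R2‖(R3+R4) = 8.076 kΩ, so V_mid = 21.4 × 8.076/10.78 = 16.04 V.
Stage 2 is itself unloaded: V_out = V_mid × R4/(R3+R4) = 16.04 × 47.0/55.18 = 13.7 V.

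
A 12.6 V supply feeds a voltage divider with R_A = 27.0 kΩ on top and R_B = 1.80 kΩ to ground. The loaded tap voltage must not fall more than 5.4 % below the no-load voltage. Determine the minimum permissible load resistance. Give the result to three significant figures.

R_L(min) ≈ 29.6 kΩ

Output resistance R_th = R_A‖R_B = (27.0 × 1.80)/28.80 = 1.688 kΩ.
The fractional drop is R_th/(R_th + R_L); requiring this ≤ 0.0540 gives R_L ≥ R_th(1/0.0540 − 1) = 1.688 × 17.52 = 29.6 kΩ.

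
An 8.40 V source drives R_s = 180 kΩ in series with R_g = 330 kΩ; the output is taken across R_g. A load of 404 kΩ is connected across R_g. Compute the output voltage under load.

The load sits in parallel with R_g: R_g‖R_L = (330 × 404) / (330 + 404) = 181.6 kΩ.
V_out = 8.40 × 181.6 / (180 + 181.6) = 8.40 × 181.6/361.6 = 4.22 V.

V_out ≈ 4.22 V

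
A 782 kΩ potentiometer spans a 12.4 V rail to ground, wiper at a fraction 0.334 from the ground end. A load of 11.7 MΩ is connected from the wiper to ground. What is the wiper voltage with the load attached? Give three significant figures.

The wiper splits the pot into (1−α)R = 520.8 kΩ above and αR = 261.2 kΩ below.
Lower section ‖ load = 255.5 kΩ.
V_wiper = 12.4 × 255.5/(520.8 + 255.5) = 4.08 V.

V ≈ 4.08 V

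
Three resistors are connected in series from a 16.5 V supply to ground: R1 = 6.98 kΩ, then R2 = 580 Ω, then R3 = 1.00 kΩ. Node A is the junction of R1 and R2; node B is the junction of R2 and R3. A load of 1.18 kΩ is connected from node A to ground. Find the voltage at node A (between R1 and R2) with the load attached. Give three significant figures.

V ≈ 1.46 V

Below node A the series string R2+R3 = 1580 Ω sits in parallel with the 1180 Ω load: 675.5 Ω.
V_A = 16.5 × 675.5/(6980 + 675.5) = 1.46 V.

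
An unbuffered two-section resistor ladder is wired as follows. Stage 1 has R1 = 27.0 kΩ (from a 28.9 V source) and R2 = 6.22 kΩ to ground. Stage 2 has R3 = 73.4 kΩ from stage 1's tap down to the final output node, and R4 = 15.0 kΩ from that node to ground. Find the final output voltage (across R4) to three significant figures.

Stage 2 presents R3+R4 = 88.40 kΩ as a load on stage 1's tap.
Stage 1's lower leg becomes R2‖(R3+R4) = 5.811 kΩ, so V_mid = 28.9 × 5.811/32.81 = 5.118 V.
Stage 2 is itself unloaded: V_out = V_mid × R4/(R3+R4) = 5.118 × 15.0/88.40 = 0.869 V.

V_out ≈ 0.869 V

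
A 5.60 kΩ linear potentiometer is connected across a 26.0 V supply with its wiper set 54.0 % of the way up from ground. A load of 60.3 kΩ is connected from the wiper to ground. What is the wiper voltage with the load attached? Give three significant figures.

V ≈ 13.7 V

The wiper splits the pot into (1−α)R = 2.576 kΩ above and αR = 3.024 kΩ below.
Lower section ‖ load = 2.880 kΩ.
V_wiper = 26.0 × 2.880/(2.576 + 2.880) = 13.7 V.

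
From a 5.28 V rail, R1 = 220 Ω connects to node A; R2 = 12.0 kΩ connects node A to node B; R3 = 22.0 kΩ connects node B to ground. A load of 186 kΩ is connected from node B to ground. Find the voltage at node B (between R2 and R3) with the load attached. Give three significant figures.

At node B, R3 is in parallel with the load: R3‖R_L = 19670 Ω.
Below node A the resistance is R2 + (R3‖R_L) = 31670 Ω, so V_A = 5.28 × 31670/31890 = 5.244 V.
Then V_B = V_A × (R3‖R_L)/(R2 + R3‖R_L) = 5.244 × 19670/31670 = 3.26 V.

V ≈ 3.26 V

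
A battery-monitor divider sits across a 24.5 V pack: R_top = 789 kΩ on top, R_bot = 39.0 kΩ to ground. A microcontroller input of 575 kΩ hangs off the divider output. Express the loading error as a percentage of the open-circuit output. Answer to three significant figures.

6.07 %

The divider's output (Thévenin) resistance is R_top‖R_bot = 37.16 kΩ.
Fractional drop under load = R_th/(R_th + R_L) = 37.16 / (37.16 + 575) = 0.06071.
So the output falls by 6.07 %.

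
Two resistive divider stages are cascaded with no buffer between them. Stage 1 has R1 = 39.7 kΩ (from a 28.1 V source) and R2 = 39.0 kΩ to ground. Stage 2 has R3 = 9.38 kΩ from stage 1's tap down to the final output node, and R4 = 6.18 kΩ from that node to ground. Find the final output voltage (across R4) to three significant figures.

V_out ≈ 2.44 V

Stage 2 presents R3+R4 = 15.56 kΩ as a load on stage 1's tap.
Stage 1's lower leg becomes R2‖(R3+R4) = 11.12 kΩ, so V_mid = 28.1 × 11.12/50.82 = 6.150 V.
Stage 2 is itself unloaded: V_out = V_mid × R4/(R3+R4) = 6.150 × 6.18/15.56 = 2.44 V.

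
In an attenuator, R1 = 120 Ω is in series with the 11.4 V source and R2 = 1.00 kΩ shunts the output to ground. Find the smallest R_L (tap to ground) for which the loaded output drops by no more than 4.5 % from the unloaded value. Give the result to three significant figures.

Output resistance R_th = R1‖R2 = (120 × 1000)/1120 = 107.1 Ω.
The fractional drop is R_th/(R_th + R_L); requiring this ≤ 0.0450 gives R_L ≥ R_th(1/0.0450 − 1) = 107.1 × 21.22 = 2.27 kΩ.

R_L(min) ≈ 2.27 kΩ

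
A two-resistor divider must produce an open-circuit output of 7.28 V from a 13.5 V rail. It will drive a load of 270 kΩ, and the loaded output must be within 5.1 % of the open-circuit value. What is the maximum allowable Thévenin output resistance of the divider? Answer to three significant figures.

R_th ≤ 14.5 kΩ

Loading drop = R_th/(R_th + R_L) ≤ 0.0510, so R_th ≤ R_L · ε/(1−ε) = 270 kΩ × 0.0510/0.9490 = 14.5 kΩ.
(Any R1, R2 with R2/(R1+R2) = 0.539 and R1‖R2 ≤ 14.5 kΩ will meet the spec.)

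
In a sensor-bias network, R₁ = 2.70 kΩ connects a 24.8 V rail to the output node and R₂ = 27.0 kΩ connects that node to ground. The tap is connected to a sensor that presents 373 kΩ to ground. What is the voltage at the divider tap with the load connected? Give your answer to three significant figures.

V_out ≈ 22.4 V

The load sits in parallel with R₂: R₂‖R_L = (27.0 × 373) / (27.0 + 373) = 25.18 kΩ.
V_out = 24.8 × 25.18 / (2.70 + 25.18) = 24.8 × 25.18/27.88 = 22.4 V.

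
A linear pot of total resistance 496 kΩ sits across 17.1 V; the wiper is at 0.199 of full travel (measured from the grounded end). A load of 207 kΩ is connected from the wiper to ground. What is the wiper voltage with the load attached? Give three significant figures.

The wiper splits the pot into (1−α)R = 397.3 kΩ above and αR = 98.70 kΩ below.
Lower section ‖ load = 66.84 kΩ.
V_wiper = 17.1 × 66.84/(397.3 + 66.84) = 2.46 V.

V ≈ 2.46 V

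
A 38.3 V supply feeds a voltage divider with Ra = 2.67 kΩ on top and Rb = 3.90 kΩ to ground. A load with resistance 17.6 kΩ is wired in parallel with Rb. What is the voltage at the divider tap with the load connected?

The load sits in parallel with Rb: Rb‖R_L = (3.90 × 17.6) / (3.90 + 17.6) = 3.193 kΩ.
V_out = 38.3 × 3.193 / (2.67 + 3.193) = 38.3 × 3.193/5.863 = 20.9 V.

V_out ≈ 20.9 V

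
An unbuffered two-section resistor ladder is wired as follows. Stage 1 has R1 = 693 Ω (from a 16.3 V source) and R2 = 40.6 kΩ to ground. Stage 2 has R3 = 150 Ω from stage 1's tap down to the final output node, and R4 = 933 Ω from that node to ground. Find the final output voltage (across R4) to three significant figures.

Stage 2 presents R3+R4 = 1083 Ω as a load on stage 1's tap.
Stage 1's lower leg becomes R2‖(R3+R4) = 1055 Ω, so V_mid = 16.3 × 1055/1748 = 9.837 V.
Stage 2 is itself unloaded: V_out = V_mid × R4/(R3+R4) = 9.837 × 933/1083 = 8.47 V.

V_out ≈ 8.47 V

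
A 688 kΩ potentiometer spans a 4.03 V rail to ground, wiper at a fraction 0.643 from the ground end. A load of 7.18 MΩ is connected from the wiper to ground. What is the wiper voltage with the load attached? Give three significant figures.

The wiper splits the pot into (1−α)R = 245.6 kΩ above and αR = 442.4 kΩ below.
Lower section ‖ load = 416.7 kΩ.
V_wiper = 4.03 × 416.7/(245.6 + 416.7) = 2.54 V.

V ≈ 2.54 V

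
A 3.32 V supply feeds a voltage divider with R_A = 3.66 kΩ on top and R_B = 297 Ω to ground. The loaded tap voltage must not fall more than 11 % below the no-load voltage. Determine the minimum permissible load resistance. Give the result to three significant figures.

Output resistance R_th = R_A‖R_B = (3660 × 297)/3957 = 274.7 Ω.
The fractional drop is R_th/(R_th + R_L); requiring this ≤ 0.110 gives R_L ≥ R_th(1/0.110 − 1) = 274.7 × 8.091 = 2.22 kΩ.

R_L(min) ≈ 2.22 kΩ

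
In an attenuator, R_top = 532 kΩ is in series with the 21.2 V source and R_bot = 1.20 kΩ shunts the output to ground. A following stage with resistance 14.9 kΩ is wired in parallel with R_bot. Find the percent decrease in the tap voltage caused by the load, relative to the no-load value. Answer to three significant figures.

7.44 %

The divider's output (Thévenin) resistance is R_top‖R_bot = 1.197 kΩ.
Fractional drop under load = R_th/(R_th + R_L) = 1.197 / (1.197 + 14.9) = 0.07438.
So the output falls by 7.44 %.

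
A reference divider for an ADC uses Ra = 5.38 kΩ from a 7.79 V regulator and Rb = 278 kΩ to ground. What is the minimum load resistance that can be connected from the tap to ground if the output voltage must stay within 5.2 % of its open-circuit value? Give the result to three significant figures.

R_L(min) ≈ 96.2 kΩ

Output resistance R_th = Ra‖Rb = (5.38 × 278)/283.4 = 5.278 kΩ.
The fractional drop is R_th/(R_th + R_L); requiring this ≤ 0.0520 gives R_L ≥ R_th(1/0.0520 − 1) = 5.278 × 18.23 = 96.2 kΩ.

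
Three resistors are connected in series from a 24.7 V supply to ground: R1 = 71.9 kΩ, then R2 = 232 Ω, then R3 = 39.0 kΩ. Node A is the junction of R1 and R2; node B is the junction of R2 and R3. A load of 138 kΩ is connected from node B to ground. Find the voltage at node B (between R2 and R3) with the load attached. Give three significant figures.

At node B, R3 is in parallel with the load: R3‖R_L = 30410 Ω.
Below node A the resistance is R2 + (R3‖R_L) = 30640 Ω, so V_A = 24.7 × 30640/102500 = 7.380 V.
Then V_B = V_A × (R3‖R_L)/(R2 + R3‖R_L) = 7.380 × 30410/30640 = 7.32 V.

V ≈ 7.32 V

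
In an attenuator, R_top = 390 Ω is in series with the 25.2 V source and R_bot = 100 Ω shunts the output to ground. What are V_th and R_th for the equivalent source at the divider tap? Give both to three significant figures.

V_th is the open-circuit tap voltage: 25.2 × 100/(390 + 100) = 5.14 V.
With the supply zeroed, R_top and R_bot appear in parallel from the tap: R_th = R_top‖R_bot = (390 × 100)/490.0 = 79.6 Ω.

V_th = 5.14 V, R_th = 79.6 Ω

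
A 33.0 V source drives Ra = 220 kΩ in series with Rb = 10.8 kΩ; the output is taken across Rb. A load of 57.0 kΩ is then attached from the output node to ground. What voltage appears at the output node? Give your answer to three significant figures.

The load sits in parallel with Rb: Rb‖R_L = (10.8 × 57.0) / (10.8 + 57.0) = 9.080 kΩ.
V_out = 33.0 × 9.080 / (220 + 9.080) = 33.0 × 9.080/229.1 = 1.31 V.
(Unloaded it would have been 1.54 V.)

V_out ≈ 1.31 V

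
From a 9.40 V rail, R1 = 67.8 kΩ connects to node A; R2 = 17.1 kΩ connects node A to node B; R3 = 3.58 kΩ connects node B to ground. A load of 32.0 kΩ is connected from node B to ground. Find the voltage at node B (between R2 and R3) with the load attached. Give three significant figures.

V ≈ 0.343 V

At node B, R3 is in parallel with the load: R3‖R_L = 3.220 kΩ.
Below node A the resistance is R2 + (R3‖R_L) = 20.32 kΩ, so V_A = 9.40 × 20.32/88.12 = 2.168 V.
Then V_B = V_A × (R3‖R_L)/(R2 + R3‖R_L) = 2.168 × 3.220/20.32 = 0.343 V.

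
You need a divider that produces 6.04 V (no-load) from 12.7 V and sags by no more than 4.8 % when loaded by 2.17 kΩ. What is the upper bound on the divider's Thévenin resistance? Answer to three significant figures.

Loading drop = R_th/(R_th + R_L) ≤ 0.0480, so R_th ≤ R_L · ε/(1−ε) = 2.17 kΩ × 0.0480/0.9520 = 109 Ω.
(Any R1, R2 with R2/(R1+R2) = 0.476 and R1‖R2 ≤ 109 Ω will meet the spec.)

R_th ≤ 109 Ω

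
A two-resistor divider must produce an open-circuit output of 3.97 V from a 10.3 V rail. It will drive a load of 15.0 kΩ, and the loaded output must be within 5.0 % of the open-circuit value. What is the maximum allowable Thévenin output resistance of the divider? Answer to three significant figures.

Loading drop = R_th/(R_th + R_L) ≤ 0.0500, so R_th ≤ R_L · ε/(1−ε) = 15.0 kΩ × 0.0500/0.9500 = 789 Ω.
(Any R1, R2 with R2/(R1+R2) = 0.385 and R1‖R2 ≤ 789 Ω will meet the spec.)

R_th ≤ 789 Ω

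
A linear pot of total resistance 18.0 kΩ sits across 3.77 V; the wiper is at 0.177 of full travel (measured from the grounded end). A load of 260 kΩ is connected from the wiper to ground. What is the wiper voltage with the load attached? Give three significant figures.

The wiper splits the pot into (1−α)R = 14.81 kΩ above and αR = 3.186 kΩ below.
Lower section ‖ load = 3.147 kΩ.
V_wiper = 3.77 × 3.147/(14.81 + 3.147) = 0.661 V.

V ≈ 0.661 V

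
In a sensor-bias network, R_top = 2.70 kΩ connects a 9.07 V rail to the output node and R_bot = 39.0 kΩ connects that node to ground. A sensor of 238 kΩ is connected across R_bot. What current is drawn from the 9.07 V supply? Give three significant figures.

R_bot‖R_L = 33.51 kΩ, so the source sees R_top + R_bot‖R_L = 36.21 kΩ.
I = 9.07 V / 36.21 kΩ = 0.250 mA.

I ≈ 0.250 mA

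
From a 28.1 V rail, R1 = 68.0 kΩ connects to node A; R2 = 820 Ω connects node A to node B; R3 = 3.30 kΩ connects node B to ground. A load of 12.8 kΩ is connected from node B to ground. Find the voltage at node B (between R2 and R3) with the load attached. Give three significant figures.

V ≈ 1.03 V

At node B, R3 is in parallel with the load: R3‖R_L = 2624 Ω.
Below node A the resistance is R2 + (R3‖R_L) = 3444 Ω, so V_A = 28.1 × 3444/71440 = 1.354 V.
Then V_B = V_A × (R3‖R_L)/(R2 + R3‖R_L) = 1.354 × 2624/3444 = 1.03 V.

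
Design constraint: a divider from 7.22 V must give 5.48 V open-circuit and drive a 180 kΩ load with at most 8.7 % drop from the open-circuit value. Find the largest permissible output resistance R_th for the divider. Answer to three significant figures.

Loading drop = R_th/(R_th + R_L) ≤ 0.0870, so R_th ≤ R_L · ε/(1−ε) = 180 kΩ × 0.0870/0.9130 = 17.2 kΩ.
(Any R1, R2 with R2/(R1+R2) = 0.759 and R1‖R2 ≤ 17.2 kΩ will meet the spec.)

R_th ≤ 17.2 kΩ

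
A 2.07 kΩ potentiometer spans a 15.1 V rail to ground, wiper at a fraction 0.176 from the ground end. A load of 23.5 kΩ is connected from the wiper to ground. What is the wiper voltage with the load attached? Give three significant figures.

V ≈ 2.62 V

The wiper splits the pot into (1−α)R = 1706 Ω above and αR = 364.3 Ω below.
Lower section ‖ load = 358.8 Ω.
V_wiper = 15.1 × 358.8/(1706 + 358.8) = 2.62 V.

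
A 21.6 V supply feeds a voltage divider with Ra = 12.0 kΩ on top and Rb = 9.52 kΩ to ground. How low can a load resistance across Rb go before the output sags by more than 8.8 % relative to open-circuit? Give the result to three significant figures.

R_L(min) ≈ 55.0 kΩ

Output resistance R_th = Ra‖Rb = (12.0 × 9.52)/21.52 = 5.309 kΩ.
The fractional drop is R_th/(R_th + R_L); requiring this ≤ 0.0880 gives R_L ≥ R_th(1/0.0880 − 1) = 5.309 × 10.36 = 55.0 kΩ.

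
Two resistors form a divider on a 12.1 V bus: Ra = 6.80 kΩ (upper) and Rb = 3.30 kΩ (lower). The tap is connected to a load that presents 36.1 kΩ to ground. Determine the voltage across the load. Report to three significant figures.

V_out ≈ 3.72 V

The load sits in parallel with Rb: Rb‖R_L = (3.30 × 36.1) / (3.30 + 36.1) = 3.024 kΩ.
V_out = 12.1 × 3.024 / (6.80 + 3.024) = 12.1 × 3.024/9.824 = 3.72 V.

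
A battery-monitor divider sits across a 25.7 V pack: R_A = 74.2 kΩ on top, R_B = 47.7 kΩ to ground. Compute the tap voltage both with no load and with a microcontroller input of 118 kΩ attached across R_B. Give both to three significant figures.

Open-circuit: V = 25.7 × 47.7/(74.2 + 47.7) = 10.1 V.
With the load, R_B becomes R_B‖R_L = 33.97 kΩ, so V = 25.7 × 33.97/108.2 = 8.07 V.

Unloaded: 10.1 V; loaded: 8.07 V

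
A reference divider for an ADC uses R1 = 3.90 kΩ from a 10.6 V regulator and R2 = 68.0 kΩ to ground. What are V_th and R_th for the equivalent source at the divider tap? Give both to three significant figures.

V_th = 10.0 V, R_th = 3.69 kΩ

V_th is the open-circuit tap voltage: 10.6 × 68.0/(3.90 + 68.0) = 10.0 V.
With the supply zeroed, R1 and R2 appear in parallel from the tap: R_th = R1‖R2 = (3.90 × 68.0)/71.90 = 3.69 kΩ.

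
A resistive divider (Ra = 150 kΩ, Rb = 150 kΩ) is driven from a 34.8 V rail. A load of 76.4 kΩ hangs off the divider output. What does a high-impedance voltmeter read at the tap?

The load sits in parallel with Rb: Rb‖R_L = (150 × 76.4) / (150 + 76.4) = 50.62 kΩ.
V_out = 34.8 × 50.62 / (150 + 50.62) = 34.8 × 50.62/200.6 = 8.78 V.

V_out ≈ 8.78 V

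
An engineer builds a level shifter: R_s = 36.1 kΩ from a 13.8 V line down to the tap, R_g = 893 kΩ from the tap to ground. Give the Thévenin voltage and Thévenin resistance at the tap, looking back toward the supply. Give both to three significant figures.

V_th is the open-circuit tap voltage: 13.8 × 893/(36.1 + 893) = 13.3 V.
With the supply zeroed, R_s and R_g appear in parallel from the tap: R_th = R_s‖R_g = (36.1 × 893)/929.1 = 34.7 kΩ.

V_th = 13.3 V, R_th = 34.7 kΩ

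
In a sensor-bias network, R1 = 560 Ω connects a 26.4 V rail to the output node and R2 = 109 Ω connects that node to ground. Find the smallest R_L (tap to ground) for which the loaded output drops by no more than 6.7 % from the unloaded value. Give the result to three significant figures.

Output resistance R_th = R1‖R2 = (560 × 109)/669.0 = 91.24 Ω.
The fractional drop is R_th/(R_th + R_L); requiring this ≤ 0.0670 gives R_L ≥ R_th(1/0.0670 − 1) = 91.24 × 13.93 = 1.27 kΩ.

R_L(min) ≈ 1.27 kΩ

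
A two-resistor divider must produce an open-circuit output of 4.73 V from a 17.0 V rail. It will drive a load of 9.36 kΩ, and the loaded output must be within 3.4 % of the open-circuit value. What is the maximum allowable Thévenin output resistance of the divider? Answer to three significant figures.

Loading drop = R_th/(R_th + R_L) ≤ 0.0340, so R_th ≤ R_L · ε/(1−ε) = 9.36 kΩ × 0.0340/0.9660 = 329 Ω.
(Any R1, R2 with R2/(R1+R2) = 0.278 and R1‖R2 ≤ 329 Ω will meet the spec.)

R_th ≤ 329 Ω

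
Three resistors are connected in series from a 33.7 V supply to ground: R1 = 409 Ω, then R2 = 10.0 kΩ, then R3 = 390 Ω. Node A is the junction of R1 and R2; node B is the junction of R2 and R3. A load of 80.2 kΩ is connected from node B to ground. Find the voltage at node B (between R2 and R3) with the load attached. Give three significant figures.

At node B, R3 is in parallel with the load: R3‖R_L = 388.1 Ω.
Below node A the resistance is R2 + (R3‖R_L) = 10390 Ω, so V_A = 33.7 × 10390/10800 = 32.42 V.
Then V_B = V_A × (R3‖R_L)/(R2 + R3‖R_L) = 32.42 × 388.1/10390 = 1.21 V.

V ≈ 1.21 V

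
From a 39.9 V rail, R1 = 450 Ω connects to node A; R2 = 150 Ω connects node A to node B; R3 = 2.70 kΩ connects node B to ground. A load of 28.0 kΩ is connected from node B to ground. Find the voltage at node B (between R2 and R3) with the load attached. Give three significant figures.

At node B, R3 is in parallel with the load: R3‖R_L = 2463 Ω.
Below node A the resistance is R2 + (R3‖R_L) = 2613 Ω, so V_A = 39.9 × 2613/3063 = 34.04 V.
Then V_B = V_A × (R3‖R_L)/(R2 + R3‖R_L) = 34.04 × 2463/2613 = 32.1 V.

V ≈ 32.1 V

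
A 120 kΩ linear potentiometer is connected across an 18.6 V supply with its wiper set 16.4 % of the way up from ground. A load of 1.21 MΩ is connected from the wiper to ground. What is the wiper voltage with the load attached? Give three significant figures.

The wiper splits the pot into (1−α)R = 100.3 kΩ above and αR = 19.68 kΩ below.
Lower section ‖ load = 19.37 kΩ.
V_wiper = 18.6 × 19.37/(100.3 + 19.37) = 3.01 V.

V ≈ 3.01 V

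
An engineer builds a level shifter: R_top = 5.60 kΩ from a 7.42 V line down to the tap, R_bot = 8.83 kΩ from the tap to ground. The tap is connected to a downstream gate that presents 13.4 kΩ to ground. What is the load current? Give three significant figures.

I_L ≈ 0.270 mA

R_bot‖R_L = 5.323 kΩ; V_out = 7.42 × 5.323/10.92 = 3.616 V.
I_L = V_out / R_L = 3.616 / 13.4 kΩ = 0.270 mA.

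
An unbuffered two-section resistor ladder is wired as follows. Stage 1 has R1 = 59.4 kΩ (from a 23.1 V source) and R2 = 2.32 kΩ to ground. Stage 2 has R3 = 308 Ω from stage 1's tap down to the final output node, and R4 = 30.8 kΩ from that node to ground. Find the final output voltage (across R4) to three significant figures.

Stage 2 presents R3+R4 = 31110 Ω as a load on stage 1's tap.
Stage 1's lower leg becomes R2‖(R3+R4) = 2159 Ω, so V_mid = 23.1 × 2159/61560 = 0.8102 V.
Stage 2 is itself unloaded: V_out = V_mid × R4/(R3+R4) = 0.8102 × 30800/31110 = 0.802 V.

V_out ≈ 0.802 V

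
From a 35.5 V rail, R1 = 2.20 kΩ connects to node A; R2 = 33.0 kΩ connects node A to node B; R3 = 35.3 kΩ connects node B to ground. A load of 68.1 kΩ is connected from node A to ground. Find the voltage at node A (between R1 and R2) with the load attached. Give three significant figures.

Below node A the series string R2+R3 = 68.30 kΩ sits in parallel with the 68.1 kΩ load: 34.10 kΩ.
V_A = 35.5 × 34.10/(2.20 + 34.10) = 33.3 V.

V ≈ 33.3 V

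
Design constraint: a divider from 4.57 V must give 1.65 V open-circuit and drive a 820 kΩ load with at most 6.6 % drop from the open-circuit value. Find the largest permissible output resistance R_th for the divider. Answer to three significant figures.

R_th ≤ 57.9 kΩ

Loading drop = R_th/(R_th + R_L) ≤ 0.0660, so R_th ≤ R_L · ε/(1−ε) = 820 kΩ × 0.0660/0.9340 = 57.9 kΩ.
(Any R1, R2 with R2/(R1+R2) = 0.361 and R1‖R2 ≤ 57.9 kΩ will meet the spec.)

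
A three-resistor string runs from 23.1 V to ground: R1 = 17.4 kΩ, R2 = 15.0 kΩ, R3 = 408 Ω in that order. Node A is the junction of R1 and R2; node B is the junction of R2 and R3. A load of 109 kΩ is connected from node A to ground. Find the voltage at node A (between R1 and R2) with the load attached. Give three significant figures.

V ≈ 10.1 V

Below node A the series string R2+R3 = 15410 Ω sits in parallel with the 109000 Ω load: 13500 Ω.
V_A = 23.1 × 13500/(17400 + 13500) = 10.1 V.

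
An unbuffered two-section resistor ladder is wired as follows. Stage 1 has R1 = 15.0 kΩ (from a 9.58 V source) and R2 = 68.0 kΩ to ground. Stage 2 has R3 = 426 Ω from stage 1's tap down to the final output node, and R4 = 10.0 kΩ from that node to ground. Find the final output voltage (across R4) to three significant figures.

V_out ≈ 3.46 V

Stage 2 presents R3+R4 = 10430 Ω as a load on stage 1's tap.
Stage 1's lower leg becomes R2‖(R3+R4) = 9040 Ω, so V_mid = 9.58 × 9040/24040 = 3.602 V.
Stage 2 is itself unloaded: V_out = V_mid × R4/(R3+R4) = 3.602 × 10000/10430 = 3.46 V.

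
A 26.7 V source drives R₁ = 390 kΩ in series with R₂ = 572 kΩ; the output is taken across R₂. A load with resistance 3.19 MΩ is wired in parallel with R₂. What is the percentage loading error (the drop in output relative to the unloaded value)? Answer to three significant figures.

6.78 %

The divider's output (Thévenin) resistance is R₁‖R₂ = 231.9 kΩ.
Fractional drop under load = R_th/(R_th + R_L) = 231.9 / (231.9 + 3190) = 0.06777.
So the output falls by 6.78 %.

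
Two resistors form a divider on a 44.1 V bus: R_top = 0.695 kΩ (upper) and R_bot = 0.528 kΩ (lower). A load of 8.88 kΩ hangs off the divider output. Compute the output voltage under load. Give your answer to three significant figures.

The load sits in parallel with R_bot: R_bot‖R_L = (528 × 8880) / (528 + 8880) = 498.4 Ω.
V_out = 44.1 × 498.4 / (695 + 498.4) = 44.1 × 498.4/1193 = 18.4 V.

V_out ≈ 18.4 V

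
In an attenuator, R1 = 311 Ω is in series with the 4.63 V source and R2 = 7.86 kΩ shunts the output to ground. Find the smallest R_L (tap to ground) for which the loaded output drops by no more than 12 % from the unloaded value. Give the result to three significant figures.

R_L(min) ≈ 2.19 kΩ

Output resistance R_th = R1‖R2 = (311 × 7860)/8171 = 299.2 Ω.
The fractional drop is R_th/(R_th + R_L); requiring this ≤ 0.120 gives R_L ≥ R_th(1/0.120 − 1) = 299.2 × 7.333 = 2.19 kΩ.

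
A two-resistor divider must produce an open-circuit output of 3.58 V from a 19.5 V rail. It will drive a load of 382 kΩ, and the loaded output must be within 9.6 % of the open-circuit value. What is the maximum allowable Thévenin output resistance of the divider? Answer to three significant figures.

Loading drop = R_th/(R_th + R_L) ≤ 0.0960, so R_th ≤ R_L · ε/(1−ε) = 382 kΩ × 0.0960/0.9040 = 40.6 kΩ.
(Any R1, R2 with R2/(R1+R2) = 0.184 and R1‖R2 ≤ 40.6 kΩ will meet the spec.)

R_th ≤ 40.6 kΩ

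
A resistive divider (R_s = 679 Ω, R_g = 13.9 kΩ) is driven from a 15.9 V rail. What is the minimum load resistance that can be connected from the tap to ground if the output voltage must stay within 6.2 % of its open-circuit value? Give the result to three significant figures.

R_L(min) ≈ 9.79 kΩ

Output resistance R_th = R_s‖R_g = (679 × 13900)/14580 = 647.4 Ω.
The fractional drop is R_th/(R_th + R_L); requiring this ≤ 0.0620 gives R_L ≥ R_th(1/0.0620 − 1) = 647.4 × 15.13 = 9.79 kΩ.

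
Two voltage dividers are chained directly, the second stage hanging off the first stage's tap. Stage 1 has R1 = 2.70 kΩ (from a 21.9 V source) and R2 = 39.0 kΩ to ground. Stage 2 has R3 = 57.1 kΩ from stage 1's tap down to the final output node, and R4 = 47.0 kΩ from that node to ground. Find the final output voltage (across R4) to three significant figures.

Stage 2 presents R3+R4 = 104.1 kΩ as a load on stage 1's tap.
Stage 1's lower leg becomes R2‖(R3+R4) = 28.37 kΩ, so V_mid = 21.9 × 28.37/31.07 = 20.00 V.
Stage 2 is itself unloaded: V_out = V_mid × R4/(R3+R4) = 20.00 × 47.0/104.1 = 9.03 V.

V_out ≈ 9.03 V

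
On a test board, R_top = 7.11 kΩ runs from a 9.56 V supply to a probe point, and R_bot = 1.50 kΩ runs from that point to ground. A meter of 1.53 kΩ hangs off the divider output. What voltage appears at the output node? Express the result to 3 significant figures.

The load sits in parallel with R_bot: R_bot‖R_L = (1.50 × 1.53) / (1.50 + 1.53) = 0.7574 kΩ.
V_out = 9.56 × 0.7574 / (7.11 + 0.7574) = 9.56 × 0.7574/7.867 = 0.920 V.

V_out ≈ 0.920 V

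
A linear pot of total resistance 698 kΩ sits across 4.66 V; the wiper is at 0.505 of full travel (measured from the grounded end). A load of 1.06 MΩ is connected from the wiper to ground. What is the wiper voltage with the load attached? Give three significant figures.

The wiper splits the pot into (1−α)R = 345.5 kΩ above and αR = 352.5 kΩ below.
Lower section ‖ load = 264.5 kΩ.
V_wiper = 4.66 × 264.5/(345.5 + 264.5) = 2.02 V.

V ≈ 2.02 V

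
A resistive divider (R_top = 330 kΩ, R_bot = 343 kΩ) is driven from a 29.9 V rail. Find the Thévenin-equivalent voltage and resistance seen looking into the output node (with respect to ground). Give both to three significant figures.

V_th is the open-circuit tap voltage: 29.9 × 343/(330 + 343) = 15.2 V.
With the supply zeroed, R_top and R_bot appear in parallel from the tap: R_th = R_top‖R_bot = (330 × 343)/673.0 = 168 kΩ.

V_th = 15.2 V, R_th = 168 kΩ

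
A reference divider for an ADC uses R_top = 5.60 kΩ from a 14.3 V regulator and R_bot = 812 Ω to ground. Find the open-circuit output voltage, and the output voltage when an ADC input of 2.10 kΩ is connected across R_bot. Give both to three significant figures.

Unloaded: 1.81 V; loaded: 1.35 V

Open-circuit: V = 14.3 × 812/(5600 + 812) = 1.81 V.
With the load, R_bot becomes R_bot‖R_L = 585.6 Ω, so V = 14.3 × 585.6/6186 = 1.35 V.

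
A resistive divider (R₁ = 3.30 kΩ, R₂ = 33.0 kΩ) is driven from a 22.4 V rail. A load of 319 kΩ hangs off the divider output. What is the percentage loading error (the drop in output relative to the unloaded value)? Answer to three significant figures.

The divider's output (Thévenin) resistance is R₁‖R₂ = 3.000 kΩ.
Fractional drop under load = R_th/(R_th + R_L) = 3.000 / (3.000 + 319) = 0.009317.
So the output falls by 0.932 %.

0.932 %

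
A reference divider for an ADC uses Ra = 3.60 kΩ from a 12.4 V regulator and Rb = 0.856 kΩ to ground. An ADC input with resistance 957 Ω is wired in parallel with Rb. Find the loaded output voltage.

V_out ≈ 1.38 V

The load sits in parallel with Rb: Rb‖R_L = (856 × 957) / (856 + 957) = 451.8 Ω.
V_out = 12.4 × 451.8 / (3600 + 451.8) = 12.4 × 451.8/4052 = 1.38 V.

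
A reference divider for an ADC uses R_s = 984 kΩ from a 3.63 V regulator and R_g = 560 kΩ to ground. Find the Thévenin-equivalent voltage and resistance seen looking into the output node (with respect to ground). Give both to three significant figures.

V_th is the open-circuit tap voltage: 3.63 × 560/(984 + 560) = 1.32 V.
With the supply zeroed, R_s and R_g appear in parallel from the tap: R_th = R_s‖R_g = (984 × 560)/1544 = 357 kΩ.

V_th = 1.32 V, R_th = 357 kΩ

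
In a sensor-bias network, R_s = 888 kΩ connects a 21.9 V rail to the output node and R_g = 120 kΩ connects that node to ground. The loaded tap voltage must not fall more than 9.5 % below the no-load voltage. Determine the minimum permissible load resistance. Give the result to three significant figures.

R_L(min) ≈ 1.01 MΩ

Output resistance R_th = R_s‖R_g = (888 × 120)/1008 = 105.7 kΩ.
The fractional drop is R_th/(R_th + R_L); requiring this ≤ 0.0950 gives R_L ≥ R_th(1/0.0950 − 1) = 105.7 × 9.526 = 1.01 MΩ.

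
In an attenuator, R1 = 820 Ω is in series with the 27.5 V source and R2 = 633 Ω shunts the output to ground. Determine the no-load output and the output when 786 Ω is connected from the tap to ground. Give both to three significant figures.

Unloaded: 12.0 V; loaded: 8.24 V

Open-circuit: V = 27.5 × 633/(820 + 633) = 12.0 V.
With the load, R2 becomes R2‖R_L = 350.6 Ω, so V = 27.5 × 350.6/1171 = 8.24 V.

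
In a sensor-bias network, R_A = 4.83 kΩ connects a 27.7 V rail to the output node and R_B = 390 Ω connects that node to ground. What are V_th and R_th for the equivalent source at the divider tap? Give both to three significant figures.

V_th = 2.07 V, R_th = 361 Ω

V_th is the open-circuit tap voltage: 27.7 × 390/(4830 + 390) = 2.07 V.
With the supply zeroed, R_A and R_B appear in parallel from the tap: R_th = R_A‖R_B = (4830 × 390)/5220 = 361 Ω.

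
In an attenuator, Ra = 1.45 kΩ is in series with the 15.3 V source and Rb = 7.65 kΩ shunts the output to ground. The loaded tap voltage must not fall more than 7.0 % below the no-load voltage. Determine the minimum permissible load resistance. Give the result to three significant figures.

R_L(min) ≈ 16.2 kΩ

Output resistance R_th = Ra‖Rb = (1.45 × 7.65)/9.100 = 1.219 kΩ.
The fractional drop is R_th/(R_th + R_L); requiring this ≤ 0.0700 gives R_L ≥ R_th(1/0.0700 − 1) = 1.219 × 13.29 = 16.2 kΩ.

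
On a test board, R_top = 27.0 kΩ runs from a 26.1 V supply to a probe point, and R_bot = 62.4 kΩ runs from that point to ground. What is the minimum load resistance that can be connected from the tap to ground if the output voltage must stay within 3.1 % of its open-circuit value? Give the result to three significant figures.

Output resistance R_th = R_top‖R_bot = (27.0 × 62.4)/89.40 = 18.85 kΩ.
The fractional drop is R_th/(R_th + R_L); requiring this ≤ 0.0310 gives R_L ≥ R_th(1/0.0310 − 1) = 18.85 × 31.26 = 589 kΩ.

R_L(min) ≈ 589 kΩ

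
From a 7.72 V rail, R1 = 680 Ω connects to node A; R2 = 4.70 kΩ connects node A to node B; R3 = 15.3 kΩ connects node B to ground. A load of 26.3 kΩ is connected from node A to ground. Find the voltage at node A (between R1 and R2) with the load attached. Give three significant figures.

Below node A the series string R2+R3 = 20000 Ω sits in parallel with the 26300 Ω load: 11360 Ω.
V_A = 7.72 × 11360/(680 + 11360) = 7.28 V.

V ≈ 7.28 V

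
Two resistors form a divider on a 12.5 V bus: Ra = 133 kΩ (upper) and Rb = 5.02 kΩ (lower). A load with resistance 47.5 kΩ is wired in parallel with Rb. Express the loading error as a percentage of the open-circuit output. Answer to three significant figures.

9.24 %

The divider's output (Thévenin) resistance is Ra‖Rb = 4.837 kΩ.
Fractional drop under load = R_th/(R_th + R_L) = 4.837 / (4.837 + 47.5) = 0.09243.
So the output falls by 9.24 %.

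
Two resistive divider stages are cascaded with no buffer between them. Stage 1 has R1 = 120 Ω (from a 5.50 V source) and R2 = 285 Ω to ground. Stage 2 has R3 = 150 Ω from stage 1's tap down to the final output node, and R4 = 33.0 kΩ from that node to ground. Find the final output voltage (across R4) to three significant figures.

Stage 2 presents R3+R4 = 33150 Ω as a load on stage 1's tap.
Stage 1's lower leg becomes R2‖(R3+R4) = 282.6 Ω, so V_mid = 5.50 × 282.6/402.6 = 3.861 V.
Stage 2 is itself unloaded: V_out = V_mid × R4/(R3+R4) = 3.861 × 33000/33150 = 3.84 V.

V_out ≈ 3.84 V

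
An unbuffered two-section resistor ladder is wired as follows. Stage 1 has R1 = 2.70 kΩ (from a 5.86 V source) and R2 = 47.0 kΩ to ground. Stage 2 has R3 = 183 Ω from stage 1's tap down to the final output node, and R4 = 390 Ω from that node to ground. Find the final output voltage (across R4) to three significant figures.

V_out ≈ 0.691 V

Stage 2 presents R3+R4 = 573.0 Ω as a load on stage 1's tap.
Stage 1's lower leg becomes R2‖(R3+R4) = 566.1 Ω, so V_mid = 5.86 × 566.1/3266 = 1.016 V.
Stage 2 is itself unloaded: V_out = V_mid × R4/(R3+R4) = 1.016 × 390/573.0 = 0.691 V.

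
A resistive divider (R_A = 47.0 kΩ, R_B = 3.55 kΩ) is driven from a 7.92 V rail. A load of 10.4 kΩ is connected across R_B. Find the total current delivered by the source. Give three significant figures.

I ≈ 0.160 mA

R_B‖R_L = 2.647 kΩ, so the source sees R_A + R_B‖R_L = 49.65 kΩ.
I = 7.92 V / 49.65 kΩ = 0.160 mA.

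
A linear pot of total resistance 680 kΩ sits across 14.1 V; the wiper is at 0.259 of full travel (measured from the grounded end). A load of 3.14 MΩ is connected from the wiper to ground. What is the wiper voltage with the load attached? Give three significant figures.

V ≈ 3.51 V

The wiper splits the pot into (1−α)R = 503.9 kΩ above and αR = 176.1 kΩ below.
Lower section ‖ load = 166.8 kΩ.
V_wiper = 14.1 × 166.8/(503.9 + 166.8) = 3.51 V.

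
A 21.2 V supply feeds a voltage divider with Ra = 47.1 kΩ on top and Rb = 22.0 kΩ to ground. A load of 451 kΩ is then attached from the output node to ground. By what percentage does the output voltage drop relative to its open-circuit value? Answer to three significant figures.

The divider's output (Thévenin) resistance is Ra‖Rb = 15.00 kΩ.
Fractional drop under load = R_th/(R_th + R_L) = 15.00 / (15.00 + 451) = 0.03218.
So the output falls by 3.22 %.

3.22 %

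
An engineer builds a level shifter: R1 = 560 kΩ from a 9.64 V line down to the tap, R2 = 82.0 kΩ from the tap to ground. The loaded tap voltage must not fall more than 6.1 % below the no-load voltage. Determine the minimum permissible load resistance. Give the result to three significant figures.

Output resistance R_th = R1‖R2 = (560 × 82.0)/642.0 = 71.53 kΩ.
The fractional drop is R_th/(R_th + R_L); requiring this ≤ 0.0610 gives R_L ≥ R_th(1/0.0610 − 1) = 71.53 × 15.39 = 1.10 MΩ.

R_L(min) ≈ 1.10 MΩ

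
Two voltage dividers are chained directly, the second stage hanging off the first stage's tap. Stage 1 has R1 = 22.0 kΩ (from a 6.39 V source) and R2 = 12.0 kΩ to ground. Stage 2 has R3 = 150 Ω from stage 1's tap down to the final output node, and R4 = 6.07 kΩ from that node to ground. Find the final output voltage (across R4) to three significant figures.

V_out ≈ 0.979 V

Stage 2 presents R3+R4 = 6220 Ω as a load on stage 1's tap.
Stage 1's lower leg becomes R2‖(R3+R4) = 4097 Ω, so V_mid = 6.39 × 4097/26100 = 1.003 V.
Stage 2 is itself unloaded: V_out = V_mid × R4/(R3+R4) = 1.003 × 6070/6220 = 0.979 V.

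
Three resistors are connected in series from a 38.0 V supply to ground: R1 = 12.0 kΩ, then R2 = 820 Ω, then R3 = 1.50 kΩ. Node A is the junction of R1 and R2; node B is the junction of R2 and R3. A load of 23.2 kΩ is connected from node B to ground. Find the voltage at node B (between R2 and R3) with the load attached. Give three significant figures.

At node B, R3 is in parallel with the load: R3‖R_L = 1409 Ω.
Below node A the resistance is R2 + (R3‖R_L) = 2229 Ω, so V_A = 38.0 × 2229/14230 = 5.953 V.
Then V_B = V_A × (R3‖R_L)/(R2 + R3‖R_L) = 5.953 × 1409/2229 = 3.76 V.

V ≈ 3.76 V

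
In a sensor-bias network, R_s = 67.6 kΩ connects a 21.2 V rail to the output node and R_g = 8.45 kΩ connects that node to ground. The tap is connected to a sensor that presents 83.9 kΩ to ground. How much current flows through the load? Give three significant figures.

I_L ≈ 0.0258 mA

R_g‖R_L = 7.677 kΩ; V_out = 21.2 × 7.677/75.28 = 2.162 V.
I_L = V_out / R_L = 2.162 / 83.9 kΩ = 0.0258 mA.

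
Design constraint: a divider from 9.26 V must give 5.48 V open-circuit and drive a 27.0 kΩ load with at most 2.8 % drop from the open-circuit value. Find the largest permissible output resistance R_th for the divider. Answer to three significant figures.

Loading drop = R_th/(R_th + R_L) ≤ 0.0280, so R_th ≤ R_L · ε/(1−ε) = 27.0 kΩ × 0.0280/0.9720 = 778 Ω.

R_th ≤ 778 Ω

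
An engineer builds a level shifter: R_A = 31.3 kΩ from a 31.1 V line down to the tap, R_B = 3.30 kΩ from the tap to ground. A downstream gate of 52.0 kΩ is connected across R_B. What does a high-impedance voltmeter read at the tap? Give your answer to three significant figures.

The load sits in parallel with R_B: R_B‖R_L = (3.30 × 52.0) / (3.30 + 52.0) = 3.103 kΩ.
V_out = 31.1 × 3.103 / (31.3 + 3.103) = 31.1 × 3.103/34.40 = 2.81 V.

V_out ≈ 2.81 V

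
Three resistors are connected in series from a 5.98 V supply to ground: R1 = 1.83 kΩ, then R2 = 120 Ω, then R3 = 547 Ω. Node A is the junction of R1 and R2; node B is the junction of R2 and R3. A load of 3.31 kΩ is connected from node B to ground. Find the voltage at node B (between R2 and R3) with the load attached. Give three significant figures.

V ≈ 1.16 V

At node B, R3 is in parallel with the load: R3‖R_L = 469.4 Ω.
Below node A the resistance is R2 + (R3‖R_L) = 589.4 Ω, so V_A = 5.98 × 589.4/2419 = 1.457 V.
Then V_B = V_A × (R3‖R_L)/(R2 + R3‖R_L) = 1.457 × 469.4/589.4 = 1.16 V.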